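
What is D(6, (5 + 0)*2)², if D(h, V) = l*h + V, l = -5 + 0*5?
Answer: 400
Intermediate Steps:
l = -5 (l = -5 + 0 = -5)
D(h, V) = V - 5*h (D(h, V) = -5*h + V = V - 5*h)
D(6, (5 + 0)*2)² = ((5 + 0)*2 - 5*6)² = (5*2 - 30)² = (10 - 30)² = (-20)² = 400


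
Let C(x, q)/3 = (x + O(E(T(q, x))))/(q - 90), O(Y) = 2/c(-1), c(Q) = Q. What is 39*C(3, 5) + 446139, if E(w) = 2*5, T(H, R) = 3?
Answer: 37921698/85 ≈ 4.4614e+5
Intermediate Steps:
E(w) = 10
O(Y) = -2 (O(Y) = 2/(-1) = 2*(-1) = -2)
C(x, q) = 3*(-2 + x)/(-90 + q) (C(x, q) = 3*((x - 2)/(q - 90)) = 3*((-2 + x)/(-90 + q)) = 3*(-2 + x)/(-90 + q))
39*C(3, 5) + 446139 = 39*(3*(-2 + 3)/(-90 + 5)) + 446139 = 39*(3*1/(-85)) + 446139 = 39*(3*(-1/85)*1) + 446139 = 39*(-3/85) + 446139 = -117/85 + 446139 = 37921698/85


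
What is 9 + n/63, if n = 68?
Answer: 635/63 ≈ 10.079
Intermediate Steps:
9 + n/63 = 9 + 68/63 = 635/63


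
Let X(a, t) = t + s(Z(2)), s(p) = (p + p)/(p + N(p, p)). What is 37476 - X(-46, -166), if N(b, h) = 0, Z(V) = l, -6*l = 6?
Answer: 37640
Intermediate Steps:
l = -1 (l = -1/6*6 = -1)
Z(V) = -1
s(p) = 2 (s(p) = (p + p)/(p + 0) = (2*p)/p = 2)
X(a, t) = 2 + t (X(a, t) = t + 2 = 2 + t)
37476 - X(-46, -166) = 37476 - (2 - 166) = 37476 - 1*(-164) = 37476 + 164 = 37640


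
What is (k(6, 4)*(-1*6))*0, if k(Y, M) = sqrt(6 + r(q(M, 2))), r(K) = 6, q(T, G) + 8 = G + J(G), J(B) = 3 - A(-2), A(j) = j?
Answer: 0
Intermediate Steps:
J(B) = 5 (J(B) = 3 - 1*(-2) = 3 + 2 = 5)
q(T, G) = -3 + G (q(T, G) = -8 + (G + 5) = -8 + (5 + G) = -3 + G)
k(Y, M) = 2*sqrt(3) (k(Y, M) = sqrt(6 + 6) = sqrt(12) = 2*sqrt(3))
(k(6, 4)*(-1*6))*0 = ((2*sqrt(3))*(-1*6))*0 = ((2*sqrt(3))*(-6))*0 = -12*sqrt(3)*0 = 0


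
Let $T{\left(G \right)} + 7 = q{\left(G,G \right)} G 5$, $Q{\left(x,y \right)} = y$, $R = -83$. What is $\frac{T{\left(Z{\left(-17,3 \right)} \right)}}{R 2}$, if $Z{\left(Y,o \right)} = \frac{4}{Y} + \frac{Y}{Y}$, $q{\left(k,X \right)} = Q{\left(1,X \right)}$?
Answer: $\frac{589}{23987} \approx 0.024555$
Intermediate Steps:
$q{\left(k,X \right)} = X$
$Z{\left(Y,o \right)} = 1 + \frac{4}{Y}$ ($Z{\left(Y,o \right)} = \frac{4}{Y} + 1 = 1 + \frac{4}{Y}$)
$T{\left(G \right)} = -7 + 5 G^{2}$ ($T{\left(G \right)} = -7 + G G 5 = -7 + G^{2} \cdot 5 = -7 + 5 G^{2}$)
$\frac{T{\left(Z{\left(-17,3 \right)} \right)}}{R 2} = \frac{-7 + 5 \left(\frac{4 - 17}{-17}\right)^{2}}{\left(-83\right) 2} = \frac{-7 + 5 \left(\left(- \frac{1}{17}\right) \left(-13\right)\right)^{2}}{-166} = \left(-7 + 5 \left(\frac{13}{17}\right)^{2}\right) \left(- \frac{1}{166}\right) = \left(-7 + 5 \cdot \frac{169}{289}\right) \left(- \frac{1}{166}\right) = \left(-7 + \frac{845}{289}\right) \left(- \frac{1}{166}\right) = \left(- \frac{1178}{289}\right) \left(- \frac{1}{166}\right) = \frac{589}{23987}$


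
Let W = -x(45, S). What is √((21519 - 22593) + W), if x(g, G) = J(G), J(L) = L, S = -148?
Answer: I*√926 ≈ 30.43*I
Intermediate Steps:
x(g, G) = G
W = 148 (W = -1*(-148) = 148)
√((21519 - 22593) + W) = √((21519 - 22593) + 148) = √(-1074 + 148) = √(-926) = I*√926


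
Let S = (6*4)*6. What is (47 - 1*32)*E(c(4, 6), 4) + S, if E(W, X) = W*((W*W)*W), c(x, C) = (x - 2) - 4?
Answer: 384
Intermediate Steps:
c(x, C) = -6 + x (c(x, C) = (-2 + x) - 4 = -6 + x)
E(W, X) = W⁴ (E(W, X) = W*(W²*W) = W*W³ = W⁴)
S = 144 (S = 24*6 = 144)
(47 - 1*32)*E(c(4, 6), 4) + S = (47 - 1*32)*(-6 + 4)⁴ + 144 = (47 - 32)*(-2)⁴ + 144 = 15*16 + 144 = 240 + 144 = 384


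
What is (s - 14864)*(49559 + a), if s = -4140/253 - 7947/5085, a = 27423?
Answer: -7120155479886/6215 ≈ -1.1456e+9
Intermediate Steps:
s = -111413/6215 (s = -4140*1/253 - 7947*1/5085 = -180/11 - 883/565 = -111413/6215 ≈ -17.926)
(s - 14864)*(49559 + a) = (-111413/6215 - 14864)*(49559 + 27423) = -92491173/6215*76982 = -7120155479886/6215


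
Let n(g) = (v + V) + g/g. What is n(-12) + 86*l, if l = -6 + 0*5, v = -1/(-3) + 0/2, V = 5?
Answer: -1529/3 ≈ -509.67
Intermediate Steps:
v = 1/3 (v = -1*(-1/3) + 0*(1/2) = 1/3 + 0 = 1/3 ≈ 0.33333)
n(g) = 19/3 (n(g) = (1/3 + 5) + g/g = 16/3 + 1 = 19/3)
l = -6 (l = -6 + 0 = -6)
n(-12) + 86*l = 19/3 + 86*(-6) = 19/3 - 516 = -1529/3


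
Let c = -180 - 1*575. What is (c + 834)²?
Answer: 6241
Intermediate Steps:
c = -755 (c = -180 - 575 = -755)
(c + 834)² = (-755 + 834)² = 79² = 6241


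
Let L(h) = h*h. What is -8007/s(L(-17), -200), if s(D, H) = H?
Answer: 8007/200 ≈ 40.035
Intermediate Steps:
L(h) = h**2
-8007/s(L(-17), -200) = -8007/(-200) = -8007*(-1/200) = 8007/200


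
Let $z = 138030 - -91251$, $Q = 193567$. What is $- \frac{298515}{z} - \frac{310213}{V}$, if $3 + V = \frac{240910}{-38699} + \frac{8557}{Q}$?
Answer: $\frac{177591073861212079553}{5256161962145302} \approx 33787.0$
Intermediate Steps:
$V = - \frac{68773626626}{7490849333}$ ($V = -3 + \left(\frac{240910}{-38699} + \frac{8557}{193567}\right) = -3 + \left(240910 \left(- \frac{1}{38699}\right) + 8557 \cdot \frac{1}{193567}\right) = -3 + \left(- \frac{240910}{38699} + \frac{8557}{193567}\right) = -3 - \frac{46301078627}{7490849333} = - \frac{68773626626}{7490849333} \approx -9.181$)
$z = 229281$ ($z = 138030 + 91251 = 229281$)
$- \frac{298515}{z} - \frac{310213}{V} = - \frac{298515}{229281} - \frac{310213}{- \frac{68773626626}{7490849333}} = \left(-298515\right) \frac{1}{229281} - - \frac{2323758844137929}{68773626626} = - \frac{99505}{76427} + \frac{2323758844137929}{68773626626} = \frac{177591073861212079553}{5256161962145302}$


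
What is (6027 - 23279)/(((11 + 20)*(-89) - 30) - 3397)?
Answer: 8626/3093 ≈ 2.7889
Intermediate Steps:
(6027 - 23279)/(((11 + 20)*(-89) - 30) - 3397) = -17252/((31*(-89) - 30) - 3397) = -17252/((-2759 - 30) - 3397) = -17252/(-2789 - 3397) = -17252/(-6186) = -17252*(-1/6186) = 8626/3093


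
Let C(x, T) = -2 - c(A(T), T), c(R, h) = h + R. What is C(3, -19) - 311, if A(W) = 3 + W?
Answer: -278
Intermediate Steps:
c(R, h) = R + h
C(x, T) = -5 - 2*T (C(x, T) = -2 - ((3 + T) + T) = -2 - (3 + 2*T) = -2 + (-3 - 2*T) = -5 - 2*T)
C(3, -19) - 311 = (-5 - 2*(-19)) - 311 = (-5 + 38) - 311 = 33 - 311 = -278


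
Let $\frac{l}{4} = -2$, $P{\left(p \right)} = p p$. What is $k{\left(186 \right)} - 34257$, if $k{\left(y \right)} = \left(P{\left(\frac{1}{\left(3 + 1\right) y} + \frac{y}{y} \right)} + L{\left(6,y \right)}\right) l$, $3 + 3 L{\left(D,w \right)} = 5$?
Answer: $- \frac{2371234393}{69192} \approx -34270.0$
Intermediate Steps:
$P{\left(p \right)} = p^{2}$
$l = -8$ ($l = 4 \left(-2\right) = -8$)
$L{\left(D,w \right)} = \frac{2}{3}$ ($L{\left(D,w \right)} = -1 + \frac{1}{3} \cdot 5 = -1 + \frac{5}{3} = \frac{2}{3}$)
$k{\left(y \right)} = - \frac{16}{3} - 8 \left(1 + \frac{1}{4 y}\right)^{2}$ ($k{\left(y \right)} = \left(\left(\frac{1}{\left(3 + 1\right) y} + \frac{y}{y}\right)^{2} + \frac{2}{3}\right) \left(-8\right) = \left(\left(\frac{1}{4 y} + 1\right)^{2} + \frac{2}{3}\right) \left(-8\right) = \left(\left(1 + \frac{1}{4 y}\right)^{2} + \frac{2}{3}\right) \left(-8\right) = \left(\frac{2}{3} + \left(1 + \frac{1}{4 y}\right)^{2}\right) \left(-8\right) = - \frac{16}{3} - 8 \left(1 + \frac{1}{4 y}\right)^{2}$)
$k{\left(186 \right)} - 34257 = \left(- \frac{40}{3} - \frac{4}{186} - \frac{1}{2 \cdot 34596}\right) - 34257 = \left(- \frac{40}{3} - \frac{2}{93} - \frac{1}{69192}\right) - 34257 = - \frac{924049}{69192} - 34257 = - \frac{2371234393}{69192}$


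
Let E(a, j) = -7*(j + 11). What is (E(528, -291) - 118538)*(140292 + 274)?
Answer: -16386903148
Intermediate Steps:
E(a, j) = -77 - 7*j (E(a, j) = -7*(11 + j) = -77 - 7*j)
(E(528, -291) - 118538)*(140292 + 274) = ((-77 - 7*(-291)) - 118538)*(140292 + 274) = ((-77 + 2037) - 118538)*140566 = (1960 - 118538)*140566 = -116578*140566 = -16386903148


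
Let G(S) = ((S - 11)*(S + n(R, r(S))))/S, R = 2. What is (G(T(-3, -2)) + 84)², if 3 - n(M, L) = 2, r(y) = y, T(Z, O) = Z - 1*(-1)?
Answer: 24025/4 ≈ 6006.3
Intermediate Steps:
T(Z, O) = 1 + Z (T(Z, O) = Z + 1 = 1 + Z)
n(M, L) = 1 (n(M, L) = 3 - 1*2 = 3 - 2 = 1)
G(S) = (1 + S)*(-11 + S)/S (G(S) = ((S - 11)*(S + 1))/S = ((-11 + S)*(1 + S))/S = ((1 + S)*(-11 + S))/S = (1 + S)*(-11 + S)/S)
(G(T(-3, -2)) + 84)² = ((-10 + (1 - 3) - 11/(1 - 3)) + 84)² = ((-10 - 2 - 11/(-2)) + 84)² = ((-10 - 2 - 11*(-½)) + 84)² = ((-10 - 2 + 11/2) + 84)² = (-13/2 + 84)² = (155/2)² = 24025/4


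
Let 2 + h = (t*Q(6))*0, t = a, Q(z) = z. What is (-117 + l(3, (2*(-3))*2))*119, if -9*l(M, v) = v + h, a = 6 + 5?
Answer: -123641/9 ≈ -13738.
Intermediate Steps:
a = 11
t = 11
h = -2 (h = -2 + (11*6)*0 = -2 + 66*0 = -2 + 0 = -2)
l(M, v) = 2/9 - v/9 (l(M, v) = -(v - 2)/9 = -(-2 + v)/9 = 2/9 - v/9)
(-117 + l(3, (2*(-3))*2))*119 = (-117 + (2/9 - 2*(-3)*2/9))*119 = (-117 + (2/9 - (-2)*2/3))*119 = (-117 + (2/9 - ⅑*(-12)))*119 = (-117 + (2/9 + 4/3))*119 = (-117 + 14/9)*119 = -1039/9*119 = -123641/9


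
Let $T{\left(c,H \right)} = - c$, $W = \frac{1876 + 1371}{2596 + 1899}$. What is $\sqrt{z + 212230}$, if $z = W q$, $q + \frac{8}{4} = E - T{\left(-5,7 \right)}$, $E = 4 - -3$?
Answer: $\sqrt{212230} \approx 460.68$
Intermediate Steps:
$W = \frac{3247}{4495} \approx 0.72236$
$E = 7$ ($E = 4 + 3 = 7$)
$q = 0$ ($q = -2 + \left(7 - \left(-1\right) \left(-5\right)\right) = -2 + \left(7 - 5\right) = -2 + 2 = 0$)
$z = 0$ ($z = \frac{3247}{4495} \cdot 0 = 0$)
$\sqrt{z + 212230} = \sqrt{0 + 212230} = \sqrt{212230}$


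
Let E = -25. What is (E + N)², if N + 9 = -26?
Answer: 3600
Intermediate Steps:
N = -35 (N = -9 - 26 = -35)
(E + N)² = (-25 - 35)² = (-60)² = 3600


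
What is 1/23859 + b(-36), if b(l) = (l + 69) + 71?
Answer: 2481337/23859 ≈ 104.00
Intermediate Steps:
b(l) = 140 + l (b(l) = (69 + l) + 71 = 140 + l)
1/23859 + b(-36) = 1/23859 + (140 - 36) = 1/23859 + 104 = 2481337/23859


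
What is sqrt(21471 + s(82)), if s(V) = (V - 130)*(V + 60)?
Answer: sqrt(14655) ≈ 121.06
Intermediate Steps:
s(V) = (-130 + V)*(60 + V)
sqrt(21471 + s(82)) = sqrt(21471 + (-7800 + 82**2 - 70*82)) = sqrt(21471 + (-7800 + 6724 - 5740)) = sqrt(21471 - 6816) = sqrt(14655)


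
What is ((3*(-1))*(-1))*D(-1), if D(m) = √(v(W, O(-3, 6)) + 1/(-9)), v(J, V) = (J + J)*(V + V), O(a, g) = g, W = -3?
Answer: I*√649 ≈ 25.475*I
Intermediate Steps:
v(J, V) = 4*J*V (v(J, V) = (2*J)*(2*V) = 4*J*V)
D(m) = I*√649/3 (D(m) = √(4*(-3)*6 + 1/(-9)) = √(-72 - ⅑) = √(-649/9) = I*√649/3)
((3*(-1))*(-1))*D(-1) = ((3*(-1))*(-1))*(I*√649/3) = (-3*(-1))*(I*√649/3) = 3*(I*√649/3) = I*√649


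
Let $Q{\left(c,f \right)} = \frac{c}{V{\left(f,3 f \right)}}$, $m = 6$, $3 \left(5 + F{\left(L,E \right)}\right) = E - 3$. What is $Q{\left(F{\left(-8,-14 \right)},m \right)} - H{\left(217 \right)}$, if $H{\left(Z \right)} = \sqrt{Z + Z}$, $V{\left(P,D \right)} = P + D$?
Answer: $- \frac{4}{9} - \sqrt{434} \approx -21.277$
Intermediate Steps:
$F{\left(L,E \right)} = -6 + \frac{E}{3}$ ($F{\left(L,E \right)} = -5 + \frac{E - 3}{3} = -5 + \frac{-3 + E}{3} = -5 + \left(-1 + \frac{E}{3}\right) = -6 + \frac{E}{3}$)
$V{\left(P,D \right)} = D + P$
$H{\left(Z \right)} = \sqrt{2} \sqrt{Z}$ ($H{\left(Z \right)} = \sqrt{2 Z} = \sqrt{2} \sqrt{Z}$)
$Q{\left(c,f \right)} = \frac{c}{4 f}$ ($Q{\left(c,f \right)} = \frac{c}{3 f + f} = \frac{c}{4 f}$)
$Q{\left(F{\left(-8,-14 \right)},m \right)} - H{\left(217 \right)} = \frac{-6 + \frac{1}{3} \left(-14\right)}{4 \cdot 6} - \sqrt{2} \sqrt{217} = \frac{1}{4} \left(-6 - \frac{14}{3}\right) \frac{1}{6} - \sqrt{434} = \frac{1}{4} \left(- \frac{32}{3}\right) \frac{1}{6} - \sqrt{434} = - \frac{4}{9} - \sqrt{434}$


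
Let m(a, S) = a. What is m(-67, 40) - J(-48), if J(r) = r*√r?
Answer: -67 + 192*I*√3 ≈ -67.0 + 332.55*I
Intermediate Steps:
J(r) = r^(3/2)
m(-67, 40) - J(-48) = -67 - (-48)^(3/2) = -67 - (-192)*I*√3 = -67 + 192*I*√3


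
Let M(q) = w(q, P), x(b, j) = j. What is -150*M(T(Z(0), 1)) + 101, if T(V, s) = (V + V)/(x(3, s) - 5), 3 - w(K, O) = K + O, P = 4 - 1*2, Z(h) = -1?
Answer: 26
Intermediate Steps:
P = 2 (P = 4 - 2 = 2)
w(K, O) = 3 - K - O (w(K, O) = 3 - (K + O) = 3 + (-K - O) = 3 - K - O)
T(V, s) = 2*V/(-5 + s) (T(V, s) = (V + V)/(s - 5) = (2*V)/(-5 + s) = 2*V/(-5 + s))
M(q) = 1 - q (M(q) = 3 - q - 1*2 = 3 - q - 2 = 1 - q)
-150*M(T(Z(0), 1)) + 101 = -150*(1 - 2*(-1)/(-5 + 1)) + 101 = -150*(1 - 2*(-1)/(-4)) + 101 = -150*(1 - 2*(-1)*(-1)/4) + 101 = -150*(1 - 1*½) + 101 = -150*(1 - ½) + 101 = -150*½ + 101 = -75 + 101 = 26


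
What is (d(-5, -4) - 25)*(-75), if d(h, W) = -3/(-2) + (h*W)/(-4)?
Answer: 4275/2 ≈ 2137.5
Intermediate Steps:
d(h, W) = 3/2 - W*h/4 (d(h, W) = -3*(-½) + (W*h)*(-¼) = 3/2 - W*h/4)
(d(-5, -4) - 25)*(-75) = ((3/2 - ¼*(-4)*(-5)) - 25)*(-75) = ((3/2 - 5) - 25)*(-75) = (-7/2 - 25)*(-75) = -57/2*(-75) = 4275/2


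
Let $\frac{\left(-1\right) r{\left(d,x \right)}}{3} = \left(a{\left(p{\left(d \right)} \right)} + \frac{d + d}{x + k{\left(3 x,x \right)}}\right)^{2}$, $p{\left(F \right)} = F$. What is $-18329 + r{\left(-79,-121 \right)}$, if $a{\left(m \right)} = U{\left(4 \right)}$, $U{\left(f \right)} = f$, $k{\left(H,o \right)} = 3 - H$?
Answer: $- \frac{1102225277}{60025} \approx -18363.0$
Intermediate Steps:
$a{\left(m \right)} = 4$
$r{\left(d,x \right)} = - 3 \left(4 + \frac{2 d}{3 - 2 x}\right)^{2}$ ($r{\left(d,x \right)} = - 3 \left(4 + \frac{d + d}{x - \left(-3 + 3 x\right)}\right)^{2} = - 3 \left(4 + \frac{2 d}{x - \left(-3 + 3 x\right)}\right)^{2} = - 3 \left(4 + \frac{2 d}{3 - 2 x}\right)^{2}$)
$-18329 + r{\left(-79,-121 \right)} = -18329 - \frac{12 \left(6 - 79 - -484\right)^{2}}{\left(-3 + 2 \left(-121\right)\right)^{2}} = -18329 - \frac{12 \left(6 - 79 + 484\right)^{2}}{\left(-3 - 242\right)^{2}} = -18329 - \frac{12 \cdot 411^{2}}{60025} = -18329 - \frac{12}{60025} \cdot 168921 = -18329 - \frac{2027052}{60025} = - \frac{1102225277}{60025}$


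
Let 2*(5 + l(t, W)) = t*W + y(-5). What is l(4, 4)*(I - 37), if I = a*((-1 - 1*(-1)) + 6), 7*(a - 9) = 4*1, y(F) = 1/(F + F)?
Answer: 8437/140 ≈ 60.264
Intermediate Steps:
y(F) = 1/(2*F)
l(t, W) = -101/20 + W*t/2 (l(t, W) = -5 + (t*W + (½)/(-5))/2 = -5 + (W*t + (½)*(-⅕))/2 = -5 + (W*t - ⅒)/2 = -5 + (-⅒ + W*t)/2 = -5 + (-1/20 + W*t/2) = -101/20 + W*t/2)
a = 67/7 (a = 9 + (4*1)/7 = 9 + (⅐)*4 = 9 + 4/7 = 67/7 ≈ 9.5714)
I = 402/7 (I = 67*((-1 - 1*(-1)) + 6)/7 = 67*((-1 + 1) + 6)/7 = 67*(0 + 6)/7 = (67/7)*6 = 402/7 ≈ 57.429)
l(4, 4)*(I - 37) = (-101/20 + (½)*4*4)*(402/7 - 37) = (-101/20 + 8)*(143/7) = (59/20)*(143/7) = 8437/140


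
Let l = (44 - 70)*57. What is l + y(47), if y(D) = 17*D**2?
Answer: 36071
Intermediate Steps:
l = -1482 (l = -26*57 = -1482)
l + y(47) = -1482 + 17*47**2 = -1482 + 17*2209 = -1482 + 37553 = 36071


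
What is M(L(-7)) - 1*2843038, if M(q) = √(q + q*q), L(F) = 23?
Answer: -2843038 + 2*√138 ≈ -2.8430e+6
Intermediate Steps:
M(q) = √(q + q²)
M(L(-7)) - 1*2843038 = √(23*(1 + 23)) - 1*2843038 = √(23*24) - 2843038 = √552 - 2843038 = 2*√138 - 2843038 = -2843038 + 2*√138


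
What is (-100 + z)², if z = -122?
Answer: 49284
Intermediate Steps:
(-100 + z)² = (-100 - 122)² = (-222)² = 49284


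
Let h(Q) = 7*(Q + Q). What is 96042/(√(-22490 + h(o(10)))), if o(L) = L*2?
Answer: -48021*I*√22210/11105 ≈ -644.45*I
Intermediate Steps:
o(L) = 2*L
h(Q) = 14*Q (h(Q) = 7*(2*Q) = 14*Q)
96042/(√(-22490 + h(o(10)))) = 96042/(√(-22490 + 14*(2*10))) = 96042/(√(-22490 + 14*20)) = 96042/(√(-22490 + 280)) = 96042/(√(-22210)) = 96042/((I*√22210)) = 96042*(-I*√22210/22210) = -48021*I*√22210/11105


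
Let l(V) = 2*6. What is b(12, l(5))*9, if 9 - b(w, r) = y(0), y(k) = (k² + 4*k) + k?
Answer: 81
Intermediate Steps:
l(V) = 12
y(k) = k² + 5*k
b(w, r) = 9 (b(w, r) = 9 - 0*(5 + 0) = 9 - 0*5 = 9 - 1*0 = 9 + 0 = 9)
b(12, l(5))*9 = 9*9 = 81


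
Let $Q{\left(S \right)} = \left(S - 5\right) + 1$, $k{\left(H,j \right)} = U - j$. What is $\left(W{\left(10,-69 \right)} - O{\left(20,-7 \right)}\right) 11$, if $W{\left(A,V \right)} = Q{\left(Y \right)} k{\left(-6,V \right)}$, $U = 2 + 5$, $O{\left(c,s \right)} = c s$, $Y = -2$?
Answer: $-3476$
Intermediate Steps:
$U = 7$
$k{\left(H,j \right)} = 7 - j$
$Q{\left(S \right)} = -4 + S$ ($Q{\left(S \right)} = \left(-5 + S\right) + 1 = -4 + S$)
$W{\left(A,V \right)} = -42 + 6 V$ ($W{\left(A,V \right)} = \left(-4 - 2\right) \left(7 - V\right) = - 6 \left(7 - V\right) = -42 + 6 V$)
$\left(W{\left(10,-69 \right)} - O{\left(20,-7 \right)}\right) 11 = \left(\left(-42 + 6 \left(-69\right)\right) - 20 \left(-7\right)\right) 11 = \left(\left(-42 - 414\right) - -140\right) 11 = \left(-456 + 140\right) 11 = \left(-316\right) 11 = -3476$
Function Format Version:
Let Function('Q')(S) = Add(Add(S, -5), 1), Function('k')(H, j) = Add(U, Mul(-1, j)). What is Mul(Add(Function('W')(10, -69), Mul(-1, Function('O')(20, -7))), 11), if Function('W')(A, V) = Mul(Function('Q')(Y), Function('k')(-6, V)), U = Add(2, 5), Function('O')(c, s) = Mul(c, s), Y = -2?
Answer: -3476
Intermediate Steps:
U = 7
Function('k')(H, j) = Add(7, Mul(-1, j))
Function('Q')(S) = Add(-4, S) (Function('Q')(S) = Add(Add(-5, S), 1) = Add(-4, S))
Function('W')(A, V) = Add(-42, Mul(6, V)) (Function('W')(A, V) = Mul(Add(-4, -2), Add(7, Mul(-1, V))) = Mul(-6, Add(7, Mul(-1, V))) = Add(-42, Mul(6, V)))
Mul(Add(Function('W')(10, -69), Mul(-1, Function('O')(20, -7))), 11) = Mul(Add(Add(-42, Mul(6, -69)), Mul(-1, Mul(20, -7))), 11) = Mul(Add(Add(-42, -414), Mul(-1, -140)), 11) = Mul(Add(-456, 140), 11) = Mul(-316, 11) = -3476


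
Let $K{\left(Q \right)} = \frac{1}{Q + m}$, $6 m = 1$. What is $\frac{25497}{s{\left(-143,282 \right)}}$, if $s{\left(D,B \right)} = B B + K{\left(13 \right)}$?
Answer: $\frac{671421}{2094134} \approx 0.32062$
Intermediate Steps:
$m = \frac{1}{6}$ ($m = \frac{1}{6} \cdot 1 = \frac{1}{6} \approx 0.16667$)
$K{\left(Q \right)} = \frac{1}{\frac{1}{6} + Q}$ ($K{\left(Q \right)} = \frac{1}{Q + \frac{1}{6}} = \frac{1}{\frac{1}{6} + Q}$)
$s{\left(D,B \right)} = \frac{6}{79} + B^{2}$ ($s{\left(D,B \right)} = B B + \frac{6}{1 + 6 \cdot 13} = B^{2} + \frac{6}{1 + 78} = B^{2} + \frac{6}{79} = \frac{6}{79} + B^{2}$)
$\frac{25497}{s{\left(-143,282 \right)}} = \frac{25497}{\frac{6}{79} + 282^{2}} = \frac{25497}{\frac{6}{79} + 79524} = \frac{25497}{\frac{6282402}{79}} = 25497 \cdot \frac{79}{6282402} = \frac{671421}{2094134}$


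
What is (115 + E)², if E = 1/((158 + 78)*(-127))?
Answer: 11880285474841/898320784 ≈ 13225.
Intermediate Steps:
E = -1/29972 (E = -1/127/236 = (1/236)*(-1/127) = -1/29972 ≈ -3.3364e-5)
(115 + E)² = (115 - 1/29972)² = (3446779/29972)² = 11880285474841/898320784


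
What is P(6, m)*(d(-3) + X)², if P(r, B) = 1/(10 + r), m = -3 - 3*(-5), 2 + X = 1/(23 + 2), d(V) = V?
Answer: 961/625 ≈ 1.5376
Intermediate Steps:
X = -49/25 (X = -2 + 1/(23 + 2) = -2 + 1/25 = -49/25 ≈ -1.9600)
m = 12 (m = -3 + 15 = 12)
P(6, m)*(d(-3) + X)² = (-3 - 49/25)²/(10 + 6) = (-124/25)²/16 = (1/16)*(15376/625) = 961/625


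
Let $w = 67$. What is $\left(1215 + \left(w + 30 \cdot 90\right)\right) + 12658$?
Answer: $16640$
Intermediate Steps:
$\left(1215 + \left(w + 30 \cdot 90\right)\right) + 12658 = \left(1215 + \left(67 + 30 \cdot 90\right)\right) + 12658 = \left(1215 + \left(67 + 2700\right)\right) + 12658 = \left(1215 + 2767\right) + 12658 = 3982 + 12658 = 16640$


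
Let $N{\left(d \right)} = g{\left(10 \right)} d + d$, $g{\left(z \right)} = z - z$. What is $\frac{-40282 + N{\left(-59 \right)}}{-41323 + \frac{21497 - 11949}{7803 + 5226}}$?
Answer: $\frac{525602889}{538387819} \approx 0.97625$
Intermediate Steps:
$g{\left(z \right)} = 0$
$N{\left(d \right)} = d$ ($N{\left(d \right)} = 0 d + d = 0 + d = d$)
$\frac{-40282 + N{\left(-59 \right)}}{-41323 + \frac{21497 - 11949}{7803 + 5226}} = \frac{-40282 - 59}{-41323 + \frac{21497 - 11949}{7803 + 5226}} = - \frac{40341}{-41323 + \frac{9548}{13029}} = - \frac{40341}{- \frac{538387819}{13029}} = \left(-40341\right) \left(- \frac{13029}{538387819}\right) = \frac{525602889}{538387819}$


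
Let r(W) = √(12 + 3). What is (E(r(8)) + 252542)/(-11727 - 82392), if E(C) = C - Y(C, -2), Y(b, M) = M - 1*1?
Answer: -252545/94119 - √15/94119 ≈ -2.6833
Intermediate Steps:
Y(b, M) = -1 + M (Y(b, M) = M - 1 = -1 + M)
r(W) = √15
E(C) = 3 + C (E(C) = C - (-1 - 2) = C - 1*(-3) = C + 3 = 3 + C)
(E(r(8)) + 252542)/(-11727 - 82392) = ((3 + √15) + 252542)/(-11727 - 82392) = (252545 + √15)/(-94119) = (252545 + √15)*(-1/94119) = -252545/94119 - √15/94119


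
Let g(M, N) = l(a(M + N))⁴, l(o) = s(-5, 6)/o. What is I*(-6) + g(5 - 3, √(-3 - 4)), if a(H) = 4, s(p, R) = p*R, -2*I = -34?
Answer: 48993/16 ≈ 3062.1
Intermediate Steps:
I = 17 (I = -½*(-34) = 17)
s(p, R) = R*p
l(o) = -30/o (l(o) = (6*(-5))/o = -30/o)
g(M, N) = 50625/16 (g(M, N) = (-30/4)⁴ = (-30*¼)⁴ = (-15/2)⁴ = 50625/16)
I*(-6) + g(5 - 3, √(-3 - 4)) = 17*(-6) + 50625/16 = -102 + 50625/16 = 48993/16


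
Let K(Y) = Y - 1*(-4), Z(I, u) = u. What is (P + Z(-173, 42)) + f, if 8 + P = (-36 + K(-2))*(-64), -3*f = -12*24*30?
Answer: 5090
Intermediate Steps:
f = 2880 (f = -(-12*24)*30/3 = -(-96)*30 = -1/3*(-8640) = 2880)
K(Y) = 4 + Y (K(Y) = Y + 4 = 4 + Y)
P = 2168 (P = -8 + (-36 + (4 - 2))*(-64) = -8 + (-36 + 2)*(-64) = -8 - 34*(-64) = -8 + 2176 = 2168)
(P + Z(-173, 42)) + f = (2168 + 42) + 2880 = 2210 + 2880 = 5090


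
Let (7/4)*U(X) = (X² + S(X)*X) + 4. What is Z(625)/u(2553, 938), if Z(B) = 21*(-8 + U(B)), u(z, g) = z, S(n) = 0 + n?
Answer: 3124960/851 ≈ 3672.1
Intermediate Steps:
S(n) = n
U(X) = 16/7 + 8*X²/7 (U(X) = 4*((X² + X*X) + 4)/7 = 4*((X² + X²) + 4)/7 = 4*(2*X² + 4)/7 = 4*(4 + 2*X²)/7 = 16/7 + 8*X²/7)
Z(B) = -120 + 24*B² (Z(B) = 21*(-8 + (16/7 + 8*B²/7)) = 21*(-40/7 + 8*B²/7) = -120 + 24*B²)
Z(625)/u(2553, 938) = (-120 + 24*625²)/2553 = (-120 + 24*390625)*(1/2553) = (-120 + 9375000)*(1/2553) = 9374880*(1/2553) = 3124960/851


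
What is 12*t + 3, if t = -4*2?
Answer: -93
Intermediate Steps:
t = -8
12*t + 3 = 12*(-8) + 3 = -96 + 3 = -93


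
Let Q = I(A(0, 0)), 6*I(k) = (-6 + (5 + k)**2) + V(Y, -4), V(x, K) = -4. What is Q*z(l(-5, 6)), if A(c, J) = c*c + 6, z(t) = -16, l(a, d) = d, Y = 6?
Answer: -296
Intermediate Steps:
A(c, J) = 6 + c**2 (A(c, J) = c**2 + 6 = 6 + c**2)
I(k) = -5/3 + (5 + k)**2/6 (I(k) = ((-6 + (5 + k)**2) - 4)/6 = (-10 + (5 + k)**2)/6 = -5/3 + (5 + k)**2/6)
Q = 37/2 (Q = -5/3 + (5 + (6 + 0**2))**2/6 = -5/3 + (5 + (6 + 0))**2/6 = -5/3 + (5 + 6)**2/6 = -5/3 + (1/6)*11**2 = -5/3 + (1/6)*121 = -5/3 + 121/6 = 37/2 ≈ 18.500)
Q*z(l(-5, 6)) = (37/2)*(-16) = -296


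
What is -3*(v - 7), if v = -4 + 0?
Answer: 33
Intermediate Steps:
v = -4
-3*(v - 7) = -3*(-4 - 7) = -3*(-11) = 33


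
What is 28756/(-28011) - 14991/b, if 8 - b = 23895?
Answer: -266981671/669098757 ≈ -0.39902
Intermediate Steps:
b = -23887 (b = 8 - 1*23895 = 8 - 23895 = -23887)
28756/(-28011) - 14991/b = 28756/(-28011) - 14991/(-23887) = 28756*(-1/28011) - 14991*(-1/23887) = -28756/28011 + 14991/23887 = -266981671/669098757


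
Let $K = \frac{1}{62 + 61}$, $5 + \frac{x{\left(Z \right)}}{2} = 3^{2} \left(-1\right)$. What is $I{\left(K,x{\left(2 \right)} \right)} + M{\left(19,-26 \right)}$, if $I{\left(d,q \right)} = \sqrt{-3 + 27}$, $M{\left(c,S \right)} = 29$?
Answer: $29 + 2 \sqrt{6} \approx 33.899$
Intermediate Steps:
$x{\left(Z \right)} = -28$ ($x{\left(Z \right)} = -10 + 2 \cdot 3^{2} \left(-1\right) = -10 + 2 \cdot 9 \left(-1\right) = -10 + 2 \left(-9\right) = -10 - 18 = -28$)
$K = \frac{1}{123} \approx 0.0081301$
$I{\left(d,q \right)} = 2 \sqrt{6}$ ($I{\left(d,q \right)} = \sqrt{24} = 2 \sqrt{6}$)
$I{\left(K,x{\left(2 \right)} \right)} + M{\left(19,-26 \right)} = 2 \sqrt{6} + 29 = 29 + 2 \sqrt{6}$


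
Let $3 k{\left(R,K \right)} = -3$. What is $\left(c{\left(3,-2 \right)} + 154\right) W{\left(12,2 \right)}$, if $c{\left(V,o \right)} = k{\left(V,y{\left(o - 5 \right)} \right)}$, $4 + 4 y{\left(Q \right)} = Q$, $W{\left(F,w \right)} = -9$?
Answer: $-1377$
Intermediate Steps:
$y{\left(Q \right)} = -1 + \frac{Q}{4}$
$k{\left(R,K \right)} = -1$ ($k{\left(R,K \right)} = \frac{1}{3} \left(-3\right) = -1$)
$c{\left(V,o \right)} = -1$
$\left(c{\left(3,-2 \right)} + 154\right) W{\left(12,2 \right)} = \left(-1 + 154\right) \left(-9\right) = 153 \left(-9\right) = -1377$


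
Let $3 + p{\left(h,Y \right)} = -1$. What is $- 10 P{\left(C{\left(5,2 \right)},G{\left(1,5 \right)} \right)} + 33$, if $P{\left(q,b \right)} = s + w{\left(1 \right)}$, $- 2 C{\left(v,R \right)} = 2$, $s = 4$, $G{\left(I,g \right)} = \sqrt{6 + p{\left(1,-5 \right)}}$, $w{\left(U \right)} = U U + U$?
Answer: $-27$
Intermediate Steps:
$p{\left(h,Y \right)} = -4$ ($p{\left(h,Y \right)} = -3 - 1 = -4$)
$w{\left(U \right)} = U + U^{2}$ ($w{\left(U \right)} = U^{2} + U = U + U^{2}$)
$G{\left(I,g \right)} = \sqrt{2}$ ($G{\left(I,g \right)} = \sqrt{6 - 4} = \sqrt{2}$)
$C{\left(v,R \right)} = -1$ ($C{\left(v,R \right)} = \left(- \frac{1}{2}\right) 2 = -1$)
$P{\left(q,b \right)} = 6$ ($P{\left(q,b \right)} = 4 + 1 \left(1 + 1\right) = 4 + 1 \cdot 2 = 4 + 2 = 6$)
$- 10 P{\left(C{\left(5,2 \right)},G{\left(1,5 \right)} \right)} + 33 = \left(-10\right) 6 + 33 = -60 + 33 = -27$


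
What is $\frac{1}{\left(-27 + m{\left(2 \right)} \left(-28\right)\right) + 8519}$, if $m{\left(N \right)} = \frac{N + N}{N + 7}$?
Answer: $\frac{9}{76316} \approx 0.00011793$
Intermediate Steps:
$m{\left(N \right)} = \frac{2 N}{7 + N}$
$\frac{1}{\left(-27 + m{\left(2 \right)} \left(-28\right)\right) + 8519} = \frac{1}{\left(-27 + 2 \cdot 2 \frac{1}{7 + 2} \left(-28\right)\right) + 8519} = \frac{1}{\left(-27 + 2 \cdot 2 \cdot \frac{1}{9} \left(-28\right)\right) + 8519} = \frac{1}{\left(-27 + \frac{4}{9} \left(-28\right)\right) + 8519} = \frac{1}{\left(-27 - \frac{112}{9}\right) + 8519} = \frac{1}{- \frac{355}{9} + 8519} = \frac{1}{\frac{76316}{9}} = \frac{9}{76316}$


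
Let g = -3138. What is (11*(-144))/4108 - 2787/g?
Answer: 539867/1074242 ≈ 0.50256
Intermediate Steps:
(11*(-144))/4108 - 2787/g = (11*(-144))/4108 - 2787/(-3138) = -1584*1/4108 - 2787*(-1/3138) = -396/1027 + 929/1046 = 539867/1074242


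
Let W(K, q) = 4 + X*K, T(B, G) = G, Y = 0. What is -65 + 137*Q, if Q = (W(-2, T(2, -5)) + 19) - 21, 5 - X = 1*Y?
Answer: -1161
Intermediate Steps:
X = 5 (X = 5 - 0 = 5 - 1*0 = 5 + 0 = 5)
W(K, q) = 4 + 5*K
Q = -8 (Q = ((4 + 5*(-2)) + 19) - 21 = ((4 - 10) + 19) - 21 = (-6 + 19) - 21 = 13 - 21 = -8)
-65 + 137*Q = -65 + 137*(-8) = -65 - 1096 = -1161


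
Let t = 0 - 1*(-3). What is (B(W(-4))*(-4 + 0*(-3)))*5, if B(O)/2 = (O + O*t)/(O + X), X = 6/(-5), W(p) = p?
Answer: -1600/13 ≈ -123.08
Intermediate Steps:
t = 3 (t = 0 + 3 = 3)
X = -6/5 (X = 6*(-1/5) = -6/5 ≈ -1.2000)
B(O) = 8*O/(-6/5 + O) (B(O) = 2*((O + O*3)/(O - 6/5)) = 2*((O + 3*O)/(-6/5 + O)) = 2*((4*O)/(-6/5 + O)) = 2*(4*O/(-6/5 + O)) = 8*O/(-6/5 + O))
(B(W(-4))*(-4 + 0*(-3)))*5 = ((40*(-4)/(-6 + 5*(-4)))*(-4 + 0*(-3)))*5 = ((40*(-4)/(-6 - 20))*(-4 + 0))*5 = ((40*(-4)/(-26))*(-4))*5 = ((40*(-4)*(-1/26))*(-4))*5 = ((80/13)*(-4))*5 = -320/13*5 = -1600/13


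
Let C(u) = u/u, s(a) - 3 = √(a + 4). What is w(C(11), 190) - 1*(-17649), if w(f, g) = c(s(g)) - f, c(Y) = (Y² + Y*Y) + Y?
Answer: 18057 + 13*√194 ≈ 18238.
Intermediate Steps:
s(a) = 3 + √(4 + a) (s(a) = 3 + √(a + 4) = 3 + √(4 + a))
C(u) = 1
c(Y) = Y + 2*Y² (c(Y) = (Y² + Y²) + Y = 2*Y² + Y = Y + 2*Y²)
w(f, g) = -f + (3 + √(4 + g))*(7 + 2*√(4 + g)) (w(f, g) = (3 + √(4 + g))*(1 + 2*(3 + √(4 + g))) - f = (3 + √(4 + g))*(1 + (6 + 2*√(4 + g))) - f = (3 + √(4 + g))*(7 + 2*√(4 + g)) - f = -f + (3 + √(4 + g))*(7 + 2*√(4 + g)))
w(C(11), 190) - 1*(-17649) = (29 - 1*1 + 2*190 + 13*√(4 + 190)) - 1*(-17649) = (29 - 1 + 380 + 13*√194) + 17649 = (408 + 13*√194) + 17649 = 18057 + 13*√194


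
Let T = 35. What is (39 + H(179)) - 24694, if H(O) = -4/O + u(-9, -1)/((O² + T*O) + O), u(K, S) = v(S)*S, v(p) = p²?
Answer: -948848536/38485 ≈ -24655.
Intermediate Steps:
u(K, S) = S³ (u(K, S) = S²*S = S³)
H(O) = -1/(O² + 36*O) - 4/O (H(O) = -4/O + (-1)³/((O² + 35*O) + O) = -4/O - 1/(O² + 36*O) = -1/(O² + 36*O) - 4/O)
(39 + H(179)) - 24694 = (39 + (-145 - 4*179)/(179*(36 + 179))) - 24694 = (39 + (1/179)*(-145 - 716)/215) - 24694 = (39 + (1/179)*(1/215)*(-861)) - 24694 = (39 - 861/38485) - 24694 = 1500054/38485 - 24694 = -948848536/38485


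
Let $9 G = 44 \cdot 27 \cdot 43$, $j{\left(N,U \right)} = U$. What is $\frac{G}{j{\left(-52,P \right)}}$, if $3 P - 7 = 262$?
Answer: $\frac{17028}{269} \approx 63.301$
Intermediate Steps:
$P = \frac{269}{3}$ ($P = \frac{7}{3} + \frac{1}{3} \cdot 262 = \frac{7}{3} + \frac{262}{3} = \frac{269}{3} \approx 89.667$)
$G = 5676$ ($G = \frac{44 \cdot 27 \cdot 43}{9} = \frac{1188 \cdot 43}{9} = \frac{1}{9} \cdot 51084 = 5676$)
$\frac{G}{j{\left(-52,P \right)}} = \frac{5676}{\frac{269}{3}} = 5676 \cdot \frac{3}{269} = \frac{17028}{269}$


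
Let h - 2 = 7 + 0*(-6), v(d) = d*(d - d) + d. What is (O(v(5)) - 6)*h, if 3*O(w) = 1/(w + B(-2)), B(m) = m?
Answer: -53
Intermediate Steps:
v(d) = d (v(d) = d*0 + d = 0 + d = d)
h = 9 (h = 2 + (7 + 0*(-6)) = 2 + (7 + 0) = 2 + 7 = 9)
O(w) = 1/(3*(-2 + w)) (O(w) = 1/(3*(w - 2)) = 1/(3*(-2 + w)))
(O(v(5)) - 6)*h = (1/(3*(-2 + 5)) - 6)*9 = ((⅓)/3 - 6)*9 = ((⅓)*(⅓) - 6)*9 = (⅑ - 6)*9 = -53/9*9 = -53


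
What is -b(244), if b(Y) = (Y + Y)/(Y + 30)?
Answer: -244/137 ≈ -1.7810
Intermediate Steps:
b(Y) = 2*Y/(30 + Y) (b(Y) = (2*Y)/(30 + Y) = 2*Y/(30 + Y))
-b(244) = -2*244/(30 + 244) = -2*244/274 = -1*244/137 = -244/137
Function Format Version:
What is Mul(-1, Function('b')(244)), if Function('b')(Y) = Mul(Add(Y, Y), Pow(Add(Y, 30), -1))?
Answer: Rational(-244, 137) ≈ -1.7810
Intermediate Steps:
Function('b')(Y) = Mul(2, Y, Pow(Add(30, Y), -1)) (Function('b')(Y) = Mul(Mul(2, Y), Pow(Add(30, Y), -1)) = Mul(2, Y, Pow(Add(30, Y), -1)))
Mul(-1, Function('b')(244)) = Mul(-1, Mul(2, 244, Pow(Add(30, 244), -1))) = Mul(-1, Mul(2, 244, Pow(274, -1))) = Mul(-1, Mul(2, 244, Rational(1, 274))) = Mul(-1, Rational(244, 137)) = Rational(-244, 137)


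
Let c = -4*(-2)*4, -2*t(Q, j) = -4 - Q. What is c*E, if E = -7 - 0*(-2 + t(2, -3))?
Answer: -224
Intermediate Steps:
t(Q, j) = 2 + Q/2 (t(Q, j) = -(-4 - Q)/2 = 2 + Q/2)
c = 32 (c = 8*4 = 32)
E = -7 (E = -7 - 0*(-2 + (2 + (½)*2)) = -7 - 0*(-2 + (2 + 1)) = -7 - 0*(-2 + 3) = -7 - 0 = -7 - 10*0 = -7 + 0 = -7)
c*E = 32*(-7) = -224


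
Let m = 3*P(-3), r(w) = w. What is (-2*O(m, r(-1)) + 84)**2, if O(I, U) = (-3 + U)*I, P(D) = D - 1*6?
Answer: 17424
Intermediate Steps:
P(D) = -6 + D (P(D) = D - 6 = -6 + D)
m = -27 (m = 3*(-6 - 3) = 3*(-9) = -27)
O(I, U) = I*(-3 + U)
(-2*O(m, r(-1)) + 84)**2 = (-(-54)*(-3 - 1) + 84)**2 = (-(-54)*(-4) + 84)**2 = (-2*108 + 84)**2 = (-216 + 84)**2 = (-132)**2 = 17424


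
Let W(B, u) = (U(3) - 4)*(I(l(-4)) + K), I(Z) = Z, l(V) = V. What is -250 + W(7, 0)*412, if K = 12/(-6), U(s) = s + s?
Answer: -5194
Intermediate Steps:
U(s) = 2*s
K = -2 (K = 12*(-1/6) = -2)
W(B, u) = -12 (W(B, u) = (2*3 - 4)*(-4 - 2) = (6 - 4)*(-6) = 2*(-6) = -12)
-250 + W(7, 0)*412 = -250 - 12*412 = -250 - 4944 = -5194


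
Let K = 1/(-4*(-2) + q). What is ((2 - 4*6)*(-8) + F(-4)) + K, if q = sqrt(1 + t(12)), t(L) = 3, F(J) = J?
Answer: 1721/10 ≈ 172.10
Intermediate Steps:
q = 2 (q = sqrt(1 + 3) = sqrt(4) = 2)
K = 1/10 (K = 1/(-4*(-2) + 2) = 1/(8 + 2) = 1/10 ≈ 0.10000)
((2 - 4*6)*(-8) + F(-4)) + K = ((2 - 4*6)*(-8) - 4) + 1/10 = ((2 - 24)*(-8) - 4) + 1/10 = (-22*(-8) - 4) + 1/10 = (176 - 4) + 1/10 = 172 + 1/10 = 1721/10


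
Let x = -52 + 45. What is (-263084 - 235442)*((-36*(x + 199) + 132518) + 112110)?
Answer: -118507606616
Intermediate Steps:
x = -7
(-263084 - 235442)*((-36*(x + 199) + 132518) + 112110) = (-263084 - 235442)*((-36*(-7 + 199) + 132518) + 112110) = -498526*((-36*192 + 132518) + 112110) = -498526*((-6912 + 132518) + 112110) = -498526*(125606 + 112110) = -498526*237716 = -118507606616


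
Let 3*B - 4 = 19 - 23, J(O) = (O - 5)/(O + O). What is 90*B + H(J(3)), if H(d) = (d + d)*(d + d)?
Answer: 4/9 ≈ 0.44444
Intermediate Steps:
J(O) = (-5 + O)/(2*O) (J(O) = (-5 + O)/((2*O)) = (-5 + O)*(1/(2*O)) = (-5 + O)/(2*O))
H(d) = 4*d² (H(d) = (2*d)*(2*d) = 4*d²)
B = 0 (B = 4/3 + (19 - 23)/3 = 4/3 + (⅓)*(-4) = 4/3 - 4/3 = 0)
90*B + H(J(3)) = 90*0 + 4*((½)*(-5 + 3)/3)² = 0 + 4*((½)*(⅓)*(-2))² = 0 + 4*(-⅓)² = 0 + 4*(⅑) = 0 + 4/9 = 4/9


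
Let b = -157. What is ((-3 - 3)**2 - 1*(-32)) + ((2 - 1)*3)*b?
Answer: -403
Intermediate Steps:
((-3 - 3)**2 - 1*(-32)) + ((2 - 1)*3)*b = ((-3 - 3)**2 - 1*(-32)) + ((2 - 1)*3)*(-157) = ((-6)**2 + 32) + (1*3)*(-157) = (36 + 32) + 3*(-157) = 68 - 471 = -403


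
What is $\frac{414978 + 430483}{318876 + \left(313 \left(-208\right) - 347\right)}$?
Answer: $\frac{845461}{253425} \approx 3.3361$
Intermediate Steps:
$\frac{414978 + 430483}{318876 + \left(313 \left(-208\right) - 347\right)} = \frac{845461}{318876 - 65451} = \frac{845461}{253425}$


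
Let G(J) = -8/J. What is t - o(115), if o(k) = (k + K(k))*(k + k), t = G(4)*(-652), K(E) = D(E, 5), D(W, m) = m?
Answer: -26296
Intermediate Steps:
K(E) = 5
t = 1304 (t = -8/4*(-652) = -8*1/4*(-652) = -2*(-652) = 1304)
o(k) = 2*k*(5 + k) (o(k) = (k + 5)*(k + k) = (5 + k)*(2*k) = 2*k*(5 + k))
t - o(115) = 1304 - 2*115*(5 + 115) = 1304 - 2*115*120 = 1304 - 1*27600 = 1304 - 27600 = -26296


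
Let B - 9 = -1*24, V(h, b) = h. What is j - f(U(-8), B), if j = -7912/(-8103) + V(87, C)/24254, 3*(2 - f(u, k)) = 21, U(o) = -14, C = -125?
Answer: 1175253419/196530162 ≈ 5.9800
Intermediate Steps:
B = -15 (B = 9 - 1*24 = 9 - 24 = -15)
f(u, k) = -5 (f(u, k) = 2 - 1/3*21 = 2 - 7 = -5)
j = 192602609/196530162 (j = -7912/(-8103) + 87/24254 = -7912*(-1/8103) + 87*(1/24254) = 7912/8103 + 87/24254 = 192602609/196530162 ≈ 0.98002)
j - f(U(-8), B) = 192602609/196530162 - 1*(-5) = 192602609/196530162 + 5 = 1175253419/196530162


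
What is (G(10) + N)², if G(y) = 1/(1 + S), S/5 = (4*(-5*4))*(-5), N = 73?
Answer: 21337613476/4004001 ≈ 5329.1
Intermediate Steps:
S = 2000 (S = 5*((4*(-5*4))*(-5)) = 5*((4*(-20))*(-5)) = 5*(-80*(-5)) = 5*400 = 2000)
G(y) = 1/2001 (G(y) = 1/(1 + 2000) = 1/2001)
(G(10) + N)² = (1/2001 + 73)² = (146074/2001)² = 21337613476/4004001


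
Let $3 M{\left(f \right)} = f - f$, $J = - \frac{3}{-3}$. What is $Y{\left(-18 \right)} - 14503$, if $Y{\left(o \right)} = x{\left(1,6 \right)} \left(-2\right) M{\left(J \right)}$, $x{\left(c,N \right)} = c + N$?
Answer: $-14503$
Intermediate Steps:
$x{\left(c,N \right)} = N + c$
$J = 1$ ($J = \left(-3\right) \left(- \frac{1}{3}\right) = 1$)
$M{\left(f \right)} = 0$ ($M{\left(f \right)} = \frac{f - f}{3} = \frac{1}{3} \cdot 0 = 0$)
$Y{\left(o \right)} = 0$ ($Y{\left(o \right)} = \left(6 + 1\right) \left(-2\right) 0 = 7 \left(-2\right) 0 = \left(-14\right) 0 = 0$)
$Y{\left(-18 \right)} - 14503 = 0 - 14503 = -14503$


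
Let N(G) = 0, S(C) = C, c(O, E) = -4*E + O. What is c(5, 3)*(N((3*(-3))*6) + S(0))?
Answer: 0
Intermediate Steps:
c(O, E) = O - 4*E
c(5, 3)*(N((3*(-3))*6) + S(0)) = (5 - 4*3)*(0 + 0) = (5 - 12)*0 = -7*0 = 0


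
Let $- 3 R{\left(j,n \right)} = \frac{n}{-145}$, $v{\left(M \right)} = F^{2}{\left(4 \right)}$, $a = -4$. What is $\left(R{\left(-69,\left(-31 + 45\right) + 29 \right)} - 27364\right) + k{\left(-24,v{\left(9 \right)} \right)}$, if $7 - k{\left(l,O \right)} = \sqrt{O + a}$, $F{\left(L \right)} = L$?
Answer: $- \frac{11900252}{435} - 2 \sqrt{3} \approx -27360.0$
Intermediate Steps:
$v{\left(M \right)} = 16$ ($v{\left(M \right)} = 4^{2} = 16$)
$R{\left(j,n \right)} = \frac{n}{435}$ ($R{\left(j,n \right)} = - \frac{n \frac{1}{-145}}{3} = - \frac{n \left(- \frac{1}{145}\right)}{3} = - \frac{\left(- \frac{1}{145}\right) n}{3} = \frac{n}{435}$)
$k{\left(l,O \right)} = 7 - \sqrt{-4 + O}$ ($k{\left(l,O \right)} = 7 - \sqrt{O - 4} = 7 - \sqrt{-4 + O}$)
$\left(R{\left(-69,\left(-31 + 45\right) + 29 \right)} - 27364\right) + k{\left(-24,v{\left(9 \right)} \right)} = \left(\frac{\left(-31 + 45\right) + 29}{435} - 27364\right) + \left(7 - \sqrt{-4 + 16}\right) = \left(\frac{14 + 29}{435} - 27364\right) + \left(7 - \sqrt{12}\right) = \left(\frac{1}{435} \cdot 43 - 27364\right) + \left(7 - 2 \sqrt{3}\right) = \left(\frac{43}{435} - 27364\right) + \left(7 - 2 \sqrt{3}\right) = - \frac{11903297}{435} + \left(7 - 2 \sqrt{3}\right) = - \frac{11900252}{435} - 2 \sqrt{3}$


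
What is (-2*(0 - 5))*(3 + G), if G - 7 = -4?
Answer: 60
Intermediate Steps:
G = 3 (G = 7 - 4 = 3)
(-2*(0 - 5))*(3 + G) = (-2*(0 - 5))*(3 + 3) = -2*(-5)*6 = 10*6 = 60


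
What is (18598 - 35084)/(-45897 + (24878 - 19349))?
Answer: 8243/20184 ≈ 0.40839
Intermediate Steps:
(18598 - 35084)/(-45897 + (24878 - 19349)) = -16486/(-45897 + 5529) = -16486/(-40368) = -16486*(-1/40368) = 8243/20184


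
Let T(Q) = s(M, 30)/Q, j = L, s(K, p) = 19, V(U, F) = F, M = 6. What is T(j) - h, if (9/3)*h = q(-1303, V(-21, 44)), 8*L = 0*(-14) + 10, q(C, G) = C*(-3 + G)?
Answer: 267343/15 ≈ 17823.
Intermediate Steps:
L = 5/4 (L = (0*(-14) + 10)/8 = (0 + 10)/8 = (⅛)*10 = 5/4 ≈ 1.2500)
h = -53423/3 (h = (-1303*(-3 + 44))/3 = (-1303*41)/3 = (⅓)*(-53423) = -53423/3 ≈ -17808.)
j = 5/4 ≈ 1.2500
T(Q) = 19/Q
T(j) - h = 19/(5/4) - 1*(-53423/3) = 19*(⅘) + 53423/3 = 76/5 + 53423/3 = 267343/15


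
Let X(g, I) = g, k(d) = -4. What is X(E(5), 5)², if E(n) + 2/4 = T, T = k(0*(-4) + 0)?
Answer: 81/4 ≈ 20.250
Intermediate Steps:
T = -4
E(n) = -9/2 (E(n) = -½ - 4 = -9/2)
X(E(5), 5)² = (-9/2)² = 81/4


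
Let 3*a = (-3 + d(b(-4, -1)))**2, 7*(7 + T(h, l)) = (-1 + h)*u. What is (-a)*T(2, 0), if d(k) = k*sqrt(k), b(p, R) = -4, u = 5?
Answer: -2420/21 + 704*I/7 ≈ -115.24 + 100.57*I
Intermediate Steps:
T(h, l) = -54/7 + 5*h/7 (T(h, l) = -7 + ((-1 + h)*5)/7 = -7 + (-5 + 5*h)/7 = -7 + (-5/7 + 5*h/7) = -54/7 + 5*h/7)
d(k) = k**(3/2)
a = (-3 - 8*I)**2/3 (a = (-3 + (-4)**(3/2))**2/3 = (-3 - 8*I)**2/3 ≈ -18.333 + 16.0*I)
(-a)*T(2, 0) = (-(-55/3 + 16*I))*(-54/7 + (5/7)*2) = (55/3 - 16*I)*(-54/7 + 10/7) = (55/3 - 16*I)*(-44/7) = -2420/21 + 704*I/7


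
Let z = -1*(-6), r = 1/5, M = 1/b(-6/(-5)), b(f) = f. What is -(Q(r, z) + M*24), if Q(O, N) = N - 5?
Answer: -21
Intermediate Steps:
M = ⅚ (M = 1/(-6/(-5)) = 1/(-6*(-⅕)) = 1/(6/5) = ⅚ ≈ 0.83333)
r = ⅕ ≈ 0.20000
z = 6
Q(O, N) = -5 + N
-(Q(r, z) + M*24) = -((-5 + 6) + (⅚)*24) = -(1 + 20) = -1*21 = -21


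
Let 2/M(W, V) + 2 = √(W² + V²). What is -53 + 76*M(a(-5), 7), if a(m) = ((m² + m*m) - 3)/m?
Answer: -84551/1667 + 380*√3434/1667 ≈ -37.362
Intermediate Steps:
a(m) = (-3 + 2*m²)/m (a(m) = ((m² + m²) - 3)/m = (2*m² - 3)/m = (-3 + 2*m²)/m)
M(W, V) = 2/(-2 + √(V² + W²)) (M(W, V) = 2/(-2 + √(W² + V²)) = 2/(-2 + √(V² + W²)))
-53 + 76*M(a(-5), 7) = -53 + 76*(2/(-2 + √(7² + (-3/(-5) + 2*(-5))²))) = -53 + 76*(2/(-2 + √(49 + (-3*(-⅕) - 10)²))) = -53 + 76*(2/(-2 + √(49 + (⅗ - 10)²))) = -53 + 76*(2/(-2 + √(49 + (-47/5)²))) = -53 + 76*(2/(-2 + √(49 + 2209/25))) = -53 + 76*(2/(-2 + √(3434/25))) = -53 + 76*(2/(-2 + √3434/5)) = -53 + 152/(-2 + √3434/5)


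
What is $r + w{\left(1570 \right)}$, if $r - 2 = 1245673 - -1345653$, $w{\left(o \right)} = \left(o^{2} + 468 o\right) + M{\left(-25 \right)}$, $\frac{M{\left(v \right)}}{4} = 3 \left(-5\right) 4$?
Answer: $5790748$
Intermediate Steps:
$M{\left(v \right)} = -240$ ($M{\left(v \right)} = 4 \cdot 3 \left(-5\right) 4 = 4 \left(\left(-15\right) 4\right) = 4 \left(-60\right) = -240$)
$w{\left(o \right)} = -240 + o^{2} + 468 o$ ($w{\left(o \right)} = \left(o^{2} + 468 o\right) - 240 = -240 + o^{2} + 468 o$)
$r = 2591328$ ($r = 2 + \left(1245673 - -1345653\right) = 2 + \left(1245673 + 1345653\right) = 2 + 2591326 = 2591328$)
$r + w{\left(1570 \right)} = 2591328 + \left(-240 + 1570^{2} + 468 \cdot 1570\right) = 2591328 + \left(-240 + 2464900 + 734760\right) = 2591328 + 3199420 = 5790748$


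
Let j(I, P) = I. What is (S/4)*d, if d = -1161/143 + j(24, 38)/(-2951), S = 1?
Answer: -263811/129844 ≈ -2.0318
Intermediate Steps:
d = -263811/32461 (d = -1161/143 + 24/(-2951) = -1161*1/143 + 24*(-1/2951) = -1161/143 - 24/2951 = -263811/32461 ≈ -8.1270)
(S/4)*d = (1/4)*(-263811/32461) = (1*(¼))*(-263811/32461) = (¼)*(-263811/32461) = -263811/129844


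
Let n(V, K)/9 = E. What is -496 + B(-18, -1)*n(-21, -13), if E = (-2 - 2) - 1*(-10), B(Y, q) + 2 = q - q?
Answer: -604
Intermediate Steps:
B(Y, q) = -2 (B(Y, q) = -2 + (q - q) = -2 + 0 = -2)
E = 6 (E = -4 + 10 = 6)
n(V, K) = 54 (n(V, K) = 9*6 = 54)
-496 + B(-18, -1)*n(-21, -13) = -496 - 2*54 = -496 - 108 = -604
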